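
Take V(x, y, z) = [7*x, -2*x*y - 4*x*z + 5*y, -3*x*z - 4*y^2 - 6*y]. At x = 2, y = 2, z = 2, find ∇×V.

(∇×V)₁ = ∂V₃/∂y − ∂V₂/∂z = 4*x - 8*y - 6
(∇×V)₂ = ∂V₁/∂z − ∂V₃/∂x = 3*z
(∇×V)₃ = ∂V₂/∂x − ∂V₁/∂y = -2*y - 4*z
∇×V = (4*x - 8*y - 6, 3*z, -2*y - 4*z)
At (2, 2, 2): (-14, 6, -12).

(-14, 6, -12)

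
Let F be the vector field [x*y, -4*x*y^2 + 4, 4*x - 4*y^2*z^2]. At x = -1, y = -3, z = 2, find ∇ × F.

(96, -4, -35)

(∇×F)₁ = ∂F₃/∂y − ∂F₂/∂z = -8*y*z^2
(∇×F)₂ = ∂F₁/∂z − ∂F₃/∂x = -4
(∇×F)₃ = ∂F₂/∂x − ∂F₁/∂y = -x - 4*y^2
∇×F = (-8*y*z^2, -4, -x - 4*y^2)
At (-1, -3, 2): (96, -4, -35).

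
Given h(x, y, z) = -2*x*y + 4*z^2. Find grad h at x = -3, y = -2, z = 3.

∂h/∂x = -2*y
∂h/∂y = -2*x
∂h/∂z = 8*z
∇h = (-2*y, -2*x, 8*z)
At (-3, -2, 3): (4, 6, 24).

(4, 6, 24)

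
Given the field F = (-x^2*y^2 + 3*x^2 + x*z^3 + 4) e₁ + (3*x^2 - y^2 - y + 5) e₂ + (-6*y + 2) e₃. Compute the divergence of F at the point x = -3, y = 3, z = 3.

56

∂F₁/∂x = -2*x*y^2 + 6*x + z^3
∂F₂/∂y = -2*y - 1
∂F₃/∂z = 0
∇·F = -2*x*y^2 + 6*x - 2*y + z^3 - 1
At (-3, 3, 3): 56.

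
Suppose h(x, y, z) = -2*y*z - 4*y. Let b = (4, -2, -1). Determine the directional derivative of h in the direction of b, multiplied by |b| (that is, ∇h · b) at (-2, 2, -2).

∂h/∂x = 0
∂h/∂y = -2*z - 4
∂h/∂z = -2*y
∇h at (-2, 2, -2) = (0, 0, -4)
∇h · b = (0)(4) + (0)(-2) + (-4)(-1) = 4

4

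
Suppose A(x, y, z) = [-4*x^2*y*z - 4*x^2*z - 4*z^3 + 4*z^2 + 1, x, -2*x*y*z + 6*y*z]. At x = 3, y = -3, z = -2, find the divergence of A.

-96

∂A₁/∂x = -8*x*y*z - 8*x*z
∂A₂/∂y = 0
∂A₃/∂z = -2*x*y + 6*y
∇·A = -8*x*y*z - 2*x*y - 8*x*z + 6*y
At (3, -3, -2): -96.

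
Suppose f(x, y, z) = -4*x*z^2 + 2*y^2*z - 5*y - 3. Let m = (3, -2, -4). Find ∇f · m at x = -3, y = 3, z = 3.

-530

∂f/∂x = -4*z^2
∂f/∂y = 4*y*z - 5
∂f/∂z = -8*x*z + 2*y^2
∇f at (-3, 3, 3) = (-36, 31, 90)
∇f · m = (-36)(3) + (31)(-2) + (90)(-4) = -530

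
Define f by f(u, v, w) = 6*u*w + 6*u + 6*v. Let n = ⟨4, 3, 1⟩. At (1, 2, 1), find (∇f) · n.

72

∂f/∂u = 6*w + 6
∂f/∂v = 6
∂f/∂w = 6*u
∇f at (1, 2, 1) = (12, 6, 6)
∇f · n = (12)(4) + (6)(3) + (6)(1) = 72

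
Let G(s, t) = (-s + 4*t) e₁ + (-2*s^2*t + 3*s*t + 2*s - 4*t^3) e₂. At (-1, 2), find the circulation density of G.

∂G₂/∂s = -4*s*t + 3*t + 2
∂G₁/∂t = 4
Scalar curl = -4*s*t + 3*t - 2
At (-1, 2): 12.

12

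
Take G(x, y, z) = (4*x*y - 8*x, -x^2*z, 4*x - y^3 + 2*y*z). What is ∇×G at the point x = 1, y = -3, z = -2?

(∇×G)₁ = ∂G₃/∂y − ∂G₂/∂z = x^2 - 3*y^2 + 2*z
(∇×G)₂ = ∂G₁/∂z − ∂G₃/∂x = -4
(∇×G)₃ = ∂G₂/∂x − ∂G₁/∂y = -2*x*z - 4*x
∇×G = (x^2 - 3*y^2 + 2*z, -4, -2*x*z - 4*x)
At (1, -3, -2): (-30, -4, 0).

(-30, -4, 0)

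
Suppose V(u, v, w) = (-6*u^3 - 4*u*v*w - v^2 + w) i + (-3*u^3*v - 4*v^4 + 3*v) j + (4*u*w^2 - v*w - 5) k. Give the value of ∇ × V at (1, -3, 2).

(∇×V)₁ = ∂V₃/∂v − ∂V₂/∂w = -w
(∇×V)₂ = ∂V₁/∂w − ∂V₃/∂u = -4*u*v - 4*w^2 + 1
(∇×V)₃ = ∂V₂/∂u − ∂V₁/∂v = -9*u^2*v + 4*u*w + 2*v
∇×V = (-w, -4*u*v - 4*w^2 + 1, -9*u^2*v + 4*u*w + 2*v)
At (1, -3, 2): (-2, -3, 29).

(-2, -3, 29)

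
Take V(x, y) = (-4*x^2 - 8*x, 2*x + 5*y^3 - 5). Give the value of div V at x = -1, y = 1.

15

∂V₁/∂x = -8*x - 8
∂V₂/∂y = 15*y^2
∇·V = -8*x + 15*y^2 - 8
At (-1, 1): 15.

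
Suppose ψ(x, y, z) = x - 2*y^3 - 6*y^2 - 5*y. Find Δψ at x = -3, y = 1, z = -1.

∂²ψ/∂x² = 0
∂²ψ/∂y² = -12*(y + 1)
∂²ψ/∂z² = 0
∇²ψ = -12*y - 12
At (-3, 1, -1): -24.

-24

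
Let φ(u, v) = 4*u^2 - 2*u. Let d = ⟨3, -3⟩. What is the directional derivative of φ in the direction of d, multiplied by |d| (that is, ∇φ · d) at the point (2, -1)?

∂φ/∂u = 8*u - 2
∂φ/∂v = 0
∇φ at (2, -1) = (14, 0)
∇φ · d = (14)(3) + (0)(-3) = 42

42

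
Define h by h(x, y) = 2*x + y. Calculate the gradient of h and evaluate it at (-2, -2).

∂h/∂x = 2
∂h/∂y = 1
∇h = (2, 1)
At (-2, -2): (2, 1).

(2, 1)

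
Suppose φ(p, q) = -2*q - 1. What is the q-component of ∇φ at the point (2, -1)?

(∇φ)_2 = ∂φ/∂q = -2
At (2, -1): -2.

-2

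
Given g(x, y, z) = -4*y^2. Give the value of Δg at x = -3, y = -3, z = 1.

∂²g/∂x² = 0
∂²g/∂y² = -8
∂²g/∂z² = 0
∇²g = -8
At (-3, -3, 1): -8.

-8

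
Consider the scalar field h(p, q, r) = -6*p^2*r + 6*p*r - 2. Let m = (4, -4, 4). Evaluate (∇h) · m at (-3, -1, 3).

∂h/∂p = -12*p*r + 6*r
∂h/∂q = 0
∂h/∂r = -6*p^2 + 6*p
∇h at (-3, -1, 3) = (126, 0, -72)
∇h · m = (126)(4) + (0)(-4) + (-72)(4) = 216

216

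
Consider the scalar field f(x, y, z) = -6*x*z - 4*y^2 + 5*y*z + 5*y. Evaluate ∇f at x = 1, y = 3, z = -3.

(18, -34, 9)

∂f/∂x = -6*z
∂f/∂y = -8*y + 5*z + 5
∂f/∂z = -6*x + 5*y
∇f = (-6*z, -8*y + 5*z + 5, -6*x + 5*y)
At (1, 3, -3): (18, -34, 9).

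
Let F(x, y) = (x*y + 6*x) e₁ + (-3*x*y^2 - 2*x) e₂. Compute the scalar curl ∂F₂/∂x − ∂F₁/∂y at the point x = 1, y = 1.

-6

∂F₂/∂x = -3*y^2 - 2
∂F₁/∂y = x
Scalar curl = -x - 3*y^2 - 2
At (1, 1): -6.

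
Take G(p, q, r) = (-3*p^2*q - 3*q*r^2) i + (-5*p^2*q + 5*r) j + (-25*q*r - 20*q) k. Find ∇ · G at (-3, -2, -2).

-31

∂G₁/∂p = -6*p*q
∂G₂/∂q = -5*p^2
∂G₃/∂r = -25*q
∇·G = -5*p^2 - 6*p*q - 25*q
At (-3, -2, -2): -31.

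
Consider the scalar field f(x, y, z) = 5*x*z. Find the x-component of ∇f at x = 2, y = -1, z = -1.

-5

(∇f)_1 = ∂f/∂x = 5*z
At (2, -1, -1): -5.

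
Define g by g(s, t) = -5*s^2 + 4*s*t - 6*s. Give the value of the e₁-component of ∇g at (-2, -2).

6

(∇g)_1 = ∂g/∂s = -10*s + 4*t - 6
At (-2, -2): 6.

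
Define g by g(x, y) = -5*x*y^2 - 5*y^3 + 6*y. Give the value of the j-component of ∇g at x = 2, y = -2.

-14

(∇g)_2 = ∂g/∂y = -10*x*y - 15*y^2 + 6
At (2, -2): -14.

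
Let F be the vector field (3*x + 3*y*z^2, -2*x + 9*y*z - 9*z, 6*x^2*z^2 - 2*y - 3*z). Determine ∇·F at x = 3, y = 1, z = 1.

117

∂F₁/∂x = 3
∂F₂/∂y = 9*z
∂F₃/∂z = 12*x^2*z - 3
∇·F = 12*x^2*z + 9*z
At (3, 1, 1): 117.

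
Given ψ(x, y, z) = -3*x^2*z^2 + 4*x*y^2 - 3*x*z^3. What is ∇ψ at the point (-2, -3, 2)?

∂ψ/∂x = -6*x*z^2 + 4*y^2 - 3*z^3
∂ψ/∂y = 8*x*y
∂ψ/∂z = -6*x^2*z - 9*x*z^2
∇ψ = (-6*x*z^2 + 4*y^2 - 3*z^3, 8*x*y, -6*x^2*z - 9*x*z^2)
At (-2, -3, 2): (60, 48, 24).

(60, 48, 24)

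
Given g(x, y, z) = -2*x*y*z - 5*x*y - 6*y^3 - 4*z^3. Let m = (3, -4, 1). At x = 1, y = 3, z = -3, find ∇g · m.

539

∂g/∂x = -2*y*z - 5*y
∂g/∂y = -2*x*z - 5*x - 18*y^2
∂g/∂z = -2*x*y - 12*z^2
∇g at (1, 3, -3) = (3, -161, -114)
∇g · m = (3)(3) + (-161)(-4) + (-114)(1) = 539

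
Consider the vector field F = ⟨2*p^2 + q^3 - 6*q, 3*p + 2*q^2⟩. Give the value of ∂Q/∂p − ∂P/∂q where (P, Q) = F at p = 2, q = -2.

-3

∂F₂/∂p = 3
∂F₁/∂q = 3*q^2 - 6
Scalar curl = -3*q^2 + 9
At (2, -2): -3.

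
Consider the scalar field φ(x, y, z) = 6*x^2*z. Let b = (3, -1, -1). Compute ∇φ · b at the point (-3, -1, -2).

162

∂φ/∂x = 12*x*z
∂φ/∂y = 0
∂φ/∂z = 6*x^2
∇φ at (-3, -1, -2) = (72, 0, 54)
∇φ · b = (72)(3) + (0)(-1) + (54)(-1) = 162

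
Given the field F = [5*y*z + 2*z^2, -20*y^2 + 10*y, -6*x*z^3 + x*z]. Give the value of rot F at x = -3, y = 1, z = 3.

(∇×F)₁ = ∂F₃/∂y − ∂F₂/∂z = 0
(∇×F)₂ = ∂F₁/∂z − ∂F₃/∂x = 5*y + 6*z^3 + 3*z
(∇×F)₃ = ∂F₂/∂x − ∂F₁/∂y = -5*z
∇×F = (0, 5*y + 6*z^3 + 3*z, -5*z)
At (-3, 1, 3): (0, 176, -15).

(0, 176, -15)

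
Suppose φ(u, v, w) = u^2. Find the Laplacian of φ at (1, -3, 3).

2

∂²φ/∂u² = 2
∂²φ/∂v² = 0
∂²φ/∂w² = 0
∇²φ = 2
At (1, -3, 3): 2.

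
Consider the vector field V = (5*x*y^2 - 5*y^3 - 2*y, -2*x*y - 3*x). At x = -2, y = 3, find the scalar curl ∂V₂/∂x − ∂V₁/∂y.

∂V₂/∂x = -2*y - 3
∂V₁/∂y = 10*x*y - 15*y^2 - 2
Scalar curl = -10*x*y + 15*y^2 - 2*y - 1
At (-2, 3): 188.

188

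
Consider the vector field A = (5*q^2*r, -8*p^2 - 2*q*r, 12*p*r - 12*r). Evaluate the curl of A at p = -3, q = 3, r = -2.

(∇×A)₁ = ∂A₃/∂q − ∂A₂/∂r = 2*q
(∇×A)₂ = ∂A₁/∂r − ∂A₃/∂p = 5*q^2 - 12*r
(∇×A)₃ = ∂A₂/∂p − ∂A₁/∂q = -16*p - 10*q*r
∇×A = (2*q, 5*q^2 - 12*r, -16*p - 10*q*r)
At (-3, 3, -2): (6, 69, 108).

(6, 69, 108)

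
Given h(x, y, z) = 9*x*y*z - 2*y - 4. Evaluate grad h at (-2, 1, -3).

∂h/∂x = 9*y*z
∂h/∂y = 9*x*z - 2
∂h/∂z = 9*x*y
∇h = (9*y*z, 9*x*z - 2, 9*x*y)
At (-2, 1, -3): (-27, 52, -18).

(-27, 52, -18)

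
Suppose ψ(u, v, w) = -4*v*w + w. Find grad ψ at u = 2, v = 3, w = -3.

(0, 12, -11)

∂ψ/∂u = 0
∂ψ/∂v = -4*w
∂ψ/∂w = -4*v + 1
∇ψ = (0, -4*w, -4*v + 1)
At (2, 3, -3): (0, 12, -11).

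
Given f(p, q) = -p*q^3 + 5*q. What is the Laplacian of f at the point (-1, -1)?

∂²f/∂p² = 0
∂²f/∂q² = -6*p*q
∇²f = -6*p*q
At (-1, -1): -6.

-6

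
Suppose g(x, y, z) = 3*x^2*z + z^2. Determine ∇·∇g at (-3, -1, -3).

∂²g/∂x² = 6*z
∂²g/∂y² = 0
∂²g/∂z² = 2
∇²g = 6*z + 2
At (-3, -1, -3): -16.

-16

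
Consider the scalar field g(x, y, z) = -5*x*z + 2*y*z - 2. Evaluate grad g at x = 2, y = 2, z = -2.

∂g/∂x = -5*z
∂g/∂y = 2*z
∂g/∂z = -5*x + 2*y
∇g = (-5*z, 2*z, -5*x + 2*y)
At (2, 2, -2): (10, -4, -6).

(10, -4, -6)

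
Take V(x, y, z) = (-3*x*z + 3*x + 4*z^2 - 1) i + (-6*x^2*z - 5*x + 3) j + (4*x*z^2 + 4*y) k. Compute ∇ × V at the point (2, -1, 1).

(28, -2, -29)

(∇×V)₁ = ∂V₃/∂y − ∂V₂/∂z = 6*x^2 + 4
(∇×V)₂ = ∂V₁/∂z − ∂V₃/∂x = -3*x - 4*z^2 + 8*z
(∇×V)₃ = ∂V₂/∂x − ∂V₁/∂y = -12*x*z - 5
∇×V = (6*x^2 + 4, -3*x - 4*z^2 + 8*z, -12*x*z - 5)
At (2, -1, 1): (28, -2, -29).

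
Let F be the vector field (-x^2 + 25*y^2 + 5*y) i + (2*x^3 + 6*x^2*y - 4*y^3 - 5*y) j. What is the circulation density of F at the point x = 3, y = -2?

∂F₂/∂x = 6*x^2 + 12*x*y
∂F₁/∂y = 50*y + 5
Scalar curl = 6*x^2 + 12*x*y - 50*y - 5
At (3, -2): 77.

77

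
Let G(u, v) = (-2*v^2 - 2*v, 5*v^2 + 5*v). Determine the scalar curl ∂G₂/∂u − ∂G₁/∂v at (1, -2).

-6

∂G₂/∂u = 0
∂G₁/∂v = -4*v - 2
Scalar curl = 4*v + 2
At (1, -2): -6.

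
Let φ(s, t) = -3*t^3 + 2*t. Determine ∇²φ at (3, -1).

18

∂²φ/∂s² = 0
∂²φ/∂t² = -18*t
∇²φ = -18*t
At (3, -1): 18.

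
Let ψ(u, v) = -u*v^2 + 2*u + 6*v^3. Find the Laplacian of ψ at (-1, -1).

-34

∂²ψ/∂u² = 0
∂²ψ/∂v² = 2*(-u + 18*v)
∇²ψ = -2*u + 36*v
At (-1, -1): -34.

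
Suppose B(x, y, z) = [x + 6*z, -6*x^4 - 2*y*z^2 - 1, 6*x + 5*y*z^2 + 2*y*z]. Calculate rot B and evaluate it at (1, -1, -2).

(24, 0, -24)

(∇×B)₁ = ∂B₃/∂y − ∂B₂/∂z = 4*y*z + 5*z^2 + 2*z
(∇×B)₂ = ∂B₁/∂z − ∂B₃/∂x = 0
(∇×B)₃ = ∂B₂/∂x − ∂B₁/∂y = -24*x^3
∇×B = (4*y*z + 5*z^2 + 2*z, 0, -24*x^3)
At (1, -1, -2): (24, 0, -24).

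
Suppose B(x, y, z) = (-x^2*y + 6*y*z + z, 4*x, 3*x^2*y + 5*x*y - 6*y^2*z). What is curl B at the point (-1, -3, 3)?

(106, -20, -13)

(∇×B)₁ = ∂B₃/∂y − ∂B₂/∂z = 3*x^2 + 5*x - 12*y*z
(∇×B)₂ = ∂B₁/∂z − ∂B₃/∂x = -6*x*y + y + 1
(∇×B)₃ = ∂B₂/∂x − ∂B₁/∂y = x^2 - 6*z + 4
∇×B = (3*x^2 + 5*x - 12*y*z, -6*x*y + y + 1, x^2 - 6*z + 4)
At (-1, -3, 3): (106, -20, -13).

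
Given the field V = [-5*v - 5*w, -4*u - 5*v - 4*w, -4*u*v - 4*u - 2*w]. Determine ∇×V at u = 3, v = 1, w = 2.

(-8, 3, 1)

(∇×V)₁ = ∂V₃/∂v − ∂V₂/∂w = -4*u + 4
(∇×V)₂ = ∂V₁/∂w − ∂V₃/∂u = 4*v - 1
(∇×V)₃ = ∂V₂/∂u − ∂V₁/∂v = 1
∇×V = (-4*u + 4, 4*v - 1, 1)
At (3, 1, 2): (-8, 3, 1).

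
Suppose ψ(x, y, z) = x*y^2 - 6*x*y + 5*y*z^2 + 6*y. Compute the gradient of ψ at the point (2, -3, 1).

(27, -13, -30)

∂ψ/∂x = y^2 - 6*y
∂ψ/∂y = 2*x*y - 6*x + 5*z^2 + 6
∂ψ/∂z = 10*y*z
∇ψ = (y^2 - 6*y, 2*x*y - 6*x + 5*z^2 + 6, 10*y*z)
At (2, -3, 1): (27, -13, -30).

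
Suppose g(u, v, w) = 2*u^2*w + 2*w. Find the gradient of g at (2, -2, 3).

(24, 0, 10)

∂g/∂u = 4*u*w
∂g/∂v = 0
∂g/∂w = 2*u^2 + 2
∇g = (4*u*w, 0, 2*u^2 + 2)
At (2, -2, 3): (24, 0, 10).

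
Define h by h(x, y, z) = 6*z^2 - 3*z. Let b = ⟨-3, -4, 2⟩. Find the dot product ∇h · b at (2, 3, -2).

-54

∂h/∂x = 0
∂h/∂y = 0
∂h/∂z = 12*z - 3
∇h at (2, 3, -2) = (0, 0, -27)
∇h · b = (0)(-3) + (0)(-4) + (-27)(2) = -54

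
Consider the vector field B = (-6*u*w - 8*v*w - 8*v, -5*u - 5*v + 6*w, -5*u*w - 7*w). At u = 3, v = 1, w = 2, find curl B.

(∇×B)₁ = ∂B₃/∂v − ∂B₂/∂w = -6
(∇×B)₂ = ∂B₁/∂w − ∂B₃/∂u = -6*u - 8*v + 5*w
(∇×B)₃ = ∂B₂/∂u − ∂B₁/∂v = 8*w + 3
∇×B = (-6, -6*u - 8*v + 5*w, 8*w + 3)
At (3, 1, 2): (-6, -16, 19).

(-6, -16, 19)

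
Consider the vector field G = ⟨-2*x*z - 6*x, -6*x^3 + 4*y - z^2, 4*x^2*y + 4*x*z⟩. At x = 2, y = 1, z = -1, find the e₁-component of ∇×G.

14

(∇×G)_1 = ∂G₃/∂y − ∂G₂/∂z
= 4*x^2 − (-2*z)
= 4*x^2 + 2*z
At (2, 1, -1): 14.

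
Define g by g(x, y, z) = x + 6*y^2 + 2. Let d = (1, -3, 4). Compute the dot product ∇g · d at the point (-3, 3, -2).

-107

∂g/∂x = 1
∂g/∂y = 12*y
∂g/∂z = 0
∇g at (-3, 3, -2) = (1, 36, 0)
∇g · d = (1)(1) + (36)(-3) + (0)(4) = -107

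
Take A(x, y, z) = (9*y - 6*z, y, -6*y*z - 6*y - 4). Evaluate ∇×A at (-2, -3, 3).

(∇×A)₁ = ∂A₃/∂y − ∂A₂/∂z = -6*z - 6
(∇×A)₂ = ∂A₁/∂z − ∂A₃/∂x = -6
(∇×A)₃ = ∂A₂/∂x − ∂A₁/∂y = -9
∇×A = (-6*z - 6, -6, -9)
At (-2, -3, 3): (-24, -6, -9).

(-24, -6, -9)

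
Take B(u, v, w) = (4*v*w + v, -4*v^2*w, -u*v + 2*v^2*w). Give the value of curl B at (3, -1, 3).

(∇×B)₁ = ∂B₃/∂v − ∂B₂/∂w = -u + 4*v^2 + 4*v*w
(∇×B)₂ = ∂B₁/∂w − ∂B₃/∂u = 5*v
(∇×B)₃ = ∂B₂/∂u − ∂B₁/∂v = -4*w - 1
∇×B = (-u + 4*v^2 + 4*v*w, 5*v, -4*w - 1)
At (3, -1, 3): (-11, -5, -13).

(-11, -5, -13)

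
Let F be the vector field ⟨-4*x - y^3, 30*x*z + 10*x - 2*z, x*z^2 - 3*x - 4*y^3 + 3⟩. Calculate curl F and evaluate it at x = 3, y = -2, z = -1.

(-136, 2, -8)

(∇×F)₁ = ∂F₃/∂y − ∂F₂/∂z = -30*x - 12*y^2 + 2
(∇×F)₂ = ∂F₁/∂z − ∂F₃/∂x = -z^2 + 3
(∇×F)₃ = ∂F₂/∂x − ∂F₁/∂y = 3*y^2 + 30*z + 10
∇×F = (-30*x - 12*y^2 + 2, -z^2 + 3, 3*y^2 + 30*z + 10)
At (3, -2, -1): (-136, 2, -8).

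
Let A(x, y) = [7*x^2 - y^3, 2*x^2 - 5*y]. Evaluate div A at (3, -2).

∂A₁/∂x = 14*x
∂A₂/∂y = -5
∇·A = 14*x - 5
At (3, -2): 37.

37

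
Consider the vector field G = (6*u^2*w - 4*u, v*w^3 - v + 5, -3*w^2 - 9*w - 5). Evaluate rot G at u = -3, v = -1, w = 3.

(27, 54, 0)

(∇×G)₁ = ∂G₃/∂v − ∂G₂/∂w = -3*v*w^2
(∇×G)₂ = ∂G₁/∂w − ∂G₃/∂u = 6*u^2
(∇×G)₃ = ∂G₂/∂u − ∂G₁/∂v = 0
∇×G = (-3*v*w^2, 6*u^2, 0)
At (-3, -1, 3): (27, 54, 0).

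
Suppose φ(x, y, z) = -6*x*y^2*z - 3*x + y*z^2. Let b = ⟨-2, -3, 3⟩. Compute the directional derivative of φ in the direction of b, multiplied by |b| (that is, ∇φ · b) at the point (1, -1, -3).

∂φ/∂x = -6*y^2*z - 3
∂φ/∂y = -12*x*y*z + z^2
∂φ/∂z = -6*x*y^2 + 2*y*z
∇φ at (1, -1, -3) = (15, -27, 0)
∇φ · b = (15)(-2) + (-27)(-3) + (0)(3) = 51

51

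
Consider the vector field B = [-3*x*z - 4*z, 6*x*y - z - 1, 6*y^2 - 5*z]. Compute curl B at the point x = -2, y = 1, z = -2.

(∇×B)₁ = ∂B₃/∂y − ∂B₂/∂z = 12*y + 1
(∇×B)₂ = ∂B₁/∂z − ∂B₃/∂x = -3*x - 4
(∇×B)₃ = ∂B₂/∂x − ∂B₁/∂y = 6*y
∇×B = (12*y + 1, -3*x - 4, 6*y)
At (-2, 1, -2): (13, 2, 6).

(13, 2, 6)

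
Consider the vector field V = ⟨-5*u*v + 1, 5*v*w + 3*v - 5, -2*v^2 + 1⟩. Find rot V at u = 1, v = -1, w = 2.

(∇×V)₁ = ∂V₃/∂v − ∂V₂/∂w = -9*v
(∇×V)₂ = ∂V₁/∂w − ∂V₃/∂u = 0
(∇×V)₃ = ∂V₂/∂u − ∂V₁/∂v = 5*u
∇×V = (-9*v, 0, 5*u)
At (1, -1, 2): (9, 0, 5).

(9, 0, 5)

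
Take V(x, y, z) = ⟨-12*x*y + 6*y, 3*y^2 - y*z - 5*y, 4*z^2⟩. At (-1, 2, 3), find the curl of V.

(2, 0, -18)

(∇×V)₁ = ∂V₃/∂y − ∂V₂/∂z = y
(∇×V)₂ = ∂V₁/∂z − ∂V₃/∂x = 0
(∇×V)₃ = ∂V₂/∂x − ∂V₁/∂y = 12*x - 6
∇×V = (y, 0, 12*x - 6)
At (-1, 2, 3): (2, 0, -18).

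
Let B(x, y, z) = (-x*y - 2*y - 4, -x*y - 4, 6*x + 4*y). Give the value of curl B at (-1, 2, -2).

(4, -6, -1)

(∇×B)₁ = ∂B₃/∂y − ∂B₂/∂z = 4
(∇×B)₂ = ∂B₁/∂z − ∂B₃/∂x = -6
(∇×B)₃ = ∂B₂/∂x − ∂B₁/∂y = x - y + 2
∇×B = (4, -6, x - y + 2)
At (-1, 2, -2): (4, -6, -1).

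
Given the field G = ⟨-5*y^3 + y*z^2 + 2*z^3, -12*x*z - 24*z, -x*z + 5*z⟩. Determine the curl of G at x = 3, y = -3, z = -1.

(∇×G)₁ = ∂G₃/∂y − ∂G₂/∂z = 12*x + 24
(∇×G)₂ = ∂G₁/∂z − ∂G₃/∂x = 2*y*z + 6*z^2 + z
(∇×G)₃ = ∂G₂/∂x − ∂G₁/∂y = 15*y^2 - z^2 - 12*z
∇×G = (12*x + 24, 2*y*z + 6*z^2 + z, 15*y^2 - z^2 - 12*z)
At (3, -3, -1): (60, 11, 146).

(60, 11, 146)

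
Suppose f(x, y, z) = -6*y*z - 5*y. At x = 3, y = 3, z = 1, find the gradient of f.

∂f/∂x = 0
∂f/∂y = -6*z - 5
∂f/∂z = -6*y
∇f = (0, -6*z - 5, -6*y)
At (3, 3, 1): (0, -11, -18).

(0, -11, -18)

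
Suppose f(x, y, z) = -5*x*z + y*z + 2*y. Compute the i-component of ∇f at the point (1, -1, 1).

(∇f)_1 = ∂f/∂x = -5*z
At (1, -1, 1): -5.

-5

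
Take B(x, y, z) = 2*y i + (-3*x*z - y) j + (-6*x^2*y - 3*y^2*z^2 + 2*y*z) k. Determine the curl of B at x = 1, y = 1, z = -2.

(-31, 12, 4)

(∇×B)₁ = ∂B₃/∂y − ∂B₂/∂z = -6*x^2 + 3*x - 6*y*z^2 + 2*z
(∇×B)₂ = ∂B₁/∂z − ∂B₃/∂x = 12*x*y
(∇×B)₃ = ∂B₂/∂x − ∂B₁/∂y = -3*z - 2
∇×B = (-6*x^2 + 3*x - 6*y*z^2 + 2*z, 12*x*y, -3*z - 2)
At (1, 1, -2): (-31, 12, 4).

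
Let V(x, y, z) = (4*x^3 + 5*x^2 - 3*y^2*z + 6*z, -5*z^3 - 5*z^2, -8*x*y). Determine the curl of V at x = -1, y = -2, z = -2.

(∇×V)₁ = ∂V₃/∂y − ∂V₂/∂z = -8*x + 15*z^2 + 10*z
(∇×V)₂ = ∂V₁/∂z − ∂V₃/∂x = -3*y^2 + 8*y + 6
(∇×V)₃ = ∂V₂/∂x − ∂V₁/∂y = 6*y*z
∇×V = (-8*x + 15*z^2 + 10*z, -3*y^2 + 8*y + 6, 6*y*z)
At (-1, -2, -2): (48, -22, 24).

(48, -22, 24)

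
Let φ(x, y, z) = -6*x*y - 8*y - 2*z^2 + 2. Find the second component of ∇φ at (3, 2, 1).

(∇φ)_2 = ∂φ/∂y = -6*x - 8
At (3, 2, 1): -26.

-26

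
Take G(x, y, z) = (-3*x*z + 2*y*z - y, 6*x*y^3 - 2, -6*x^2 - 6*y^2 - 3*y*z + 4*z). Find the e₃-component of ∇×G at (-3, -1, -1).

(∇×G)_3 = ∂G₂/∂x − ∂G₁/∂y
= 6*y^3 − (2*z - 1)
= 6*y^3 - 2*z + 1
At (-3, -1, -1): -3.

-3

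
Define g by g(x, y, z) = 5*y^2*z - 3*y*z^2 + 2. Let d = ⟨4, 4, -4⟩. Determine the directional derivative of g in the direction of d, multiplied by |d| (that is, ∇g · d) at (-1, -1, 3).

∂g/∂x = 0
∂g/∂y = 10*y*z - 3*z^2
∂g/∂z = 5*y^2 - 6*y*z
∇g at (-1, -1, 3) = (0, -57, 23)
∇g · d = (0)(4) + (-57)(4) + (23)(-4) = -320

-320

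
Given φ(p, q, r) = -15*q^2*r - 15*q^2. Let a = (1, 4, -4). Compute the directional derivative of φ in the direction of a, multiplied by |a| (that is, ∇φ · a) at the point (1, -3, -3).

∂φ/∂p = 0
∂φ/∂q = -30*q*r - 30*q
∂φ/∂r = -15*q^2
∇φ at (1, -3, -3) = (0, -180, -135)
∇φ · a = (0)(1) + (-180)(4) + (-135)(-4) = -180

-180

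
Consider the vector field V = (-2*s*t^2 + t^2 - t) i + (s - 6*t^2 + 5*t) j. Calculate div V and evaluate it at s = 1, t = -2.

∂V₁/∂s = -2*t^2
∂V₂/∂t = -12*t + 5
∇·V = -2*t^2 - 12*t + 5
At (1, -2): 21.

21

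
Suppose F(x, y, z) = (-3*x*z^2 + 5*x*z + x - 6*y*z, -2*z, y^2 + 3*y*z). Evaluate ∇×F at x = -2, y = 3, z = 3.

(∇×F)₁ = ∂F₃/∂y − ∂F₂/∂z = 2*y + 3*z + 2
(∇×F)₂ = ∂F₁/∂z − ∂F₃/∂x = -6*x*z + 5*x - 6*y
(∇×F)₃ = ∂F₂/∂x − ∂F₁/∂y = 6*z
∇×F = (2*y + 3*z + 2, -6*x*z + 5*x - 6*y, 6*z)
At (-2, 3, 3): (17, 8, 18).

(17, 8, 18)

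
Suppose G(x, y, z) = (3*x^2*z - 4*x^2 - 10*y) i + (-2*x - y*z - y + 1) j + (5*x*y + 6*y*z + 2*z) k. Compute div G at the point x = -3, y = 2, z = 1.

18

∂G₁/∂x = 6*x*z - 8*x
∂G₂/∂y = -z - 1
∂G₃/∂z = 6*y + 2
∇·G = 6*x*z - 8*x + 6*y - z + 1
At (-3, 2, 1): 18.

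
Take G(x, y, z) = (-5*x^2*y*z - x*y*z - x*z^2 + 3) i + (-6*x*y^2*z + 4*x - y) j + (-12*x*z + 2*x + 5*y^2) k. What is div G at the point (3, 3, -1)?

163

∂G₁/∂x = -10*x*y*z - y*z - z^2
∂G₂/∂y = -12*x*y*z - 1
∂G₃/∂z = -12*x
∇·G = -22*x*y*z - 12*x - y*z - z^2 - 1
At (3, 3, -1): 163.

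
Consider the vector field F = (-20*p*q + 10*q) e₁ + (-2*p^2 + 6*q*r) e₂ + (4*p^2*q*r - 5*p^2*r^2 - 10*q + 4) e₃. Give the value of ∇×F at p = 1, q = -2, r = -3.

(-10, 42, 6)

(∇×F)₁ = ∂F₃/∂q − ∂F₂/∂r = 4*p^2*r - 6*q - 10
(∇×F)₂ = ∂F₁/∂r − ∂F₃/∂p = -8*p*q*r + 10*p*r^2
(∇×F)₃ = ∂F₂/∂p − ∂F₁/∂q = 16*p - 10
∇×F = (4*p^2*r - 6*q - 10, -8*p*q*r + 10*p*r^2, 16*p - 10)
At (1, -2, -3): (-10, 42, 6).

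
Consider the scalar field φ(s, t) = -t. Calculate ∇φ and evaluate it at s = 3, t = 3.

(0, -1)

∂φ/∂s = 0
∂φ/∂t = -1
∇φ = (0, -1)
At (3, 3): (0, -1).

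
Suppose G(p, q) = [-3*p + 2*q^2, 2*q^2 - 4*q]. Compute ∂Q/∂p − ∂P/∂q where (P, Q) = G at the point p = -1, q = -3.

∂G₂/∂p = 0
∂G₁/∂q = 4*q
Scalar curl = -4*q
At (-1, -3): 12.

12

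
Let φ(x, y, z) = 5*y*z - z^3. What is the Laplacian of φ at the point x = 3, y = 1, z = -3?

18

∂²φ/∂x² = 0
∂²φ/∂y² = 0
∂²φ/∂z² = -6*z
∇²φ = -6*z
At (3, 1, -3): 18.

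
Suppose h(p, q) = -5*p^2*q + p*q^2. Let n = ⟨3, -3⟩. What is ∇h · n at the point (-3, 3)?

∂h/∂p = -10*p*q + q^2
∂h/∂q = -5*p^2 + 2*p*q
∇h at (-3, 3) = (99, -63)
∇h · n = (99)(3) + (-63)(-3) = 486

486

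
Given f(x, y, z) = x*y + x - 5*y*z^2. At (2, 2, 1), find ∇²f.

-20

∂²f/∂x² = 0
∂²f/∂y² = 0
∂²f/∂z² = -10*y
∇²f = -10*y
At (2, 2, 1): -20.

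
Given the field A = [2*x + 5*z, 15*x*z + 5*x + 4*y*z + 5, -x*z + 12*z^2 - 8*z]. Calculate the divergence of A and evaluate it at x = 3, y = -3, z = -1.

-37

∂A₁/∂x = 2
∂A₂/∂y = 4*z
∂A₃/∂z = -x + 24*z - 8
∇·A = -x + 28*z - 6
At (3, -3, -1): -37.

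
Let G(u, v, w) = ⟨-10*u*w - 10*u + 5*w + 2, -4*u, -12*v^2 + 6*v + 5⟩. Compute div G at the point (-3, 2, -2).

10

∂G₁/∂u = -10*w - 10
∂G₂/∂v = 0
∂G₃/∂w = 0
∇·G = -10*w - 10
At (-3, 2, -2): 10.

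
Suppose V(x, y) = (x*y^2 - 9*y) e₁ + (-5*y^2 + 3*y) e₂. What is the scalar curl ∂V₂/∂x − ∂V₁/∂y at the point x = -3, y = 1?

15

∂V₂/∂x = 0
∂V₁/∂y = 2*x*y - 9
Scalar curl = -2*x*y + 9
At (-3, 1): 15.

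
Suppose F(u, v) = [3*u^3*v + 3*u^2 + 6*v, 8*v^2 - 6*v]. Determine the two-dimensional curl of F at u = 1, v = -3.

-9

∂F₂/∂u = 0
∂F₁/∂v = 3*u^3 + 6
Scalar curl = -3*u^3 - 6
At (1, -3): -9.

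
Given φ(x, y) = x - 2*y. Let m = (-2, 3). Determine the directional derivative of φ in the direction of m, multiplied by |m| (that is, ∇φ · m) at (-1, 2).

∂φ/∂x = 1
∂φ/∂y = -2
∇φ at (-1, 2) = (1, -2)
∇φ · m = (1)(-2) + (-2)(3) = -8

-8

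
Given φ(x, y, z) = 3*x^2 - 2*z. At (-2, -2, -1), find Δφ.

6

∂²φ/∂x² = 6
∂²φ/∂y² = 0
∂²φ/∂z² = 0
∇²φ = 6
At (-2, -2, -1): 6.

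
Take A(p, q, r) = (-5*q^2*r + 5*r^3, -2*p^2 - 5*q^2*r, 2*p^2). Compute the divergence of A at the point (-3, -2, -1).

∂A₁/∂p = 0
∂A₂/∂q = -10*q*r
∂A₃/∂r = 0
∇·A = -10*q*r
At (-3, -2, -1): -20.

-20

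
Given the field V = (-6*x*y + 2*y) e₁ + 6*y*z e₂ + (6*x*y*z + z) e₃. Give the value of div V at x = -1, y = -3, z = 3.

55

∂V₁/∂x = -6*y
∂V₂/∂y = 6*z
∂V₃/∂z = 6*x*y + 1
∇·V = 6*x*y - 6*y + 6*z + 1
At (-1, -3, 3): 55.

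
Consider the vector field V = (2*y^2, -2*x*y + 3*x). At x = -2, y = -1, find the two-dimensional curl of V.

∂V₂/∂x = -2*y + 3
∂V₁/∂y = 4*y
Scalar curl = -6*y + 3
At (-2, -1): 9.

9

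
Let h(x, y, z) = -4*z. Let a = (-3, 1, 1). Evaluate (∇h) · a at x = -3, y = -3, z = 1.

-4

∂h/∂x = 0
∂h/∂y = 0
∂h/∂z = -4
∇h at (-3, -3, 1) = (0, 0, -4)
∇h · a = (0)(-3) + (0)(1) + (-4)(1) = -4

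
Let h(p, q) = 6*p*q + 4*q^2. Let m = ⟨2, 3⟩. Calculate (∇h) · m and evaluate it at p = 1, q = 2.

∂h/∂p = 6*q
∂h/∂q = 6*p + 8*q
∇h at (1, 2) = (12, 22)
∇h · m = (12)(2) + (22)(3) = 90

90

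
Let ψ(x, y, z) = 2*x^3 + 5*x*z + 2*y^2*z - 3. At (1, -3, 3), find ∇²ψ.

∂²ψ/∂x² = 12*x
∂²ψ/∂y² = 4*z
∂²ψ/∂z² = 0
∇²ψ = 12*x + 4*z
At (1, -3, 3): 24.

24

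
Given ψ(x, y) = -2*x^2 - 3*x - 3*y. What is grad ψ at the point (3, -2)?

∂ψ/∂x = -4*x - 3
∂ψ/∂y = -3
∇ψ = (-4*x - 3, -3)
At (3, -2): (-15, -3).

(-15, -3)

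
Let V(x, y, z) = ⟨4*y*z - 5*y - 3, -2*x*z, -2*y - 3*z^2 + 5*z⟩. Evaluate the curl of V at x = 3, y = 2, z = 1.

(∇×V)₁ = ∂V₃/∂y − ∂V₂/∂z = 2*x - 2
(∇×V)₂ = ∂V₁/∂z − ∂V₃/∂x = 4*y
(∇×V)₃ = ∂V₂/∂x − ∂V₁/∂y = -6*z + 5
∇×V = (2*x - 2, 4*y, -6*z + 5)
At (3, 2, 1): (4, 8, -1).

(4, 8, -1)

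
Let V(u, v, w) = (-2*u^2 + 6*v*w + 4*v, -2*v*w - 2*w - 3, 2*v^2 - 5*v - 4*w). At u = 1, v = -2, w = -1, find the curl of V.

(∇×V)₁ = ∂V₃/∂v − ∂V₂/∂w = 6*v - 3
(∇×V)₂ = ∂V₁/∂w − ∂V₃/∂u = 6*v
(∇×V)₃ = ∂V₂/∂u − ∂V₁/∂v = -6*w - 4
∇×V = (6*v - 3, 6*v, -6*w - 4)
At (1, -2, -1): (-15, -12, 2).

(-15, -12, 2)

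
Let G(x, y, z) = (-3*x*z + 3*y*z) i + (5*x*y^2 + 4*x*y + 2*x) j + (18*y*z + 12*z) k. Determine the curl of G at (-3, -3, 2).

(36, 0, 29)

(∇×G)₁ = ∂G₃/∂y − ∂G₂/∂z = 18*z
(∇×G)₂ = ∂G₁/∂z − ∂G₃/∂x = -3*x + 3*y
(∇×G)₃ = ∂G₂/∂x − ∂G₁/∂y = 5*y^2 + 4*y - 3*z + 2
∇×G = (18*z, -3*x + 3*y, 5*y^2 + 4*y - 3*z + 2)
At (-3, -3, 2): (36, 0, 29).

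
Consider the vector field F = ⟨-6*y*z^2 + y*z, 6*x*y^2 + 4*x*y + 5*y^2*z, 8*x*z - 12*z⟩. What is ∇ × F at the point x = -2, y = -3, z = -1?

(-45, -31, 49)

(∇×F)₁ = ∂F₃/∂y − ∂F₂/∂z = -5*y^2
(∇×F)₂ = ∂F₁/∂z − ∂F₃/∂x = -12*y*z + y - 8*z
(∇×F)₃ = ∂F₂/∂x − ∂F₁/∂y = 6*y^2 + 4*y + 6*z^2 - z
∇×F = (-5*y^2, -12*y*z + y - 8*z, 6*y^2 + 4*y + 6*z^2 - z)
At (-2, -3, -1): (-45, -31, 49).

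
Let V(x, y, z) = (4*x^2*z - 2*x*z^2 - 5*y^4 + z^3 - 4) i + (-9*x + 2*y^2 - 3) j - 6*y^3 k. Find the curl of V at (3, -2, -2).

(∇×V)₁ = ∂V₃/∂y − ∂V₂/∂z = -18*y^2
(∇×V)₂ = ∂V₁/∂z − ∂V₃/∂x = 4*x^2 - 4*x*z + 3*z^2
(∇×V)₃ = ∂V₂/∂x − ∂V₁/∂y = 20*y^3 - 9
∇×V = (-18*y^2, 4*x^2 - 4*x*z + 3*z^2, 20*y^3 - 9)
At (3, -2, -2): (-72, 72, -169).

(-72, 72, -169)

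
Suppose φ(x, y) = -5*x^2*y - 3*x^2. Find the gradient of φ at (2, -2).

∂φ/∂x = -10*x*y - 6*x
∂φ/∂y = -5*x^2
∇φ = (-10*x*y - 6*x, -5*x^2)
At (2, -2): (28, -20).

(28, -20)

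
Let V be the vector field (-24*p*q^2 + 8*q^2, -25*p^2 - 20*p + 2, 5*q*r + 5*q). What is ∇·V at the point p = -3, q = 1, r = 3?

-19

∂V₁/∂p = -24*q^2
∂V₂/∂q = 0
∂V₃/∂r = 5*q
∇·V = -24*q^2 + 5*q
At (-3, 1, 3): -19.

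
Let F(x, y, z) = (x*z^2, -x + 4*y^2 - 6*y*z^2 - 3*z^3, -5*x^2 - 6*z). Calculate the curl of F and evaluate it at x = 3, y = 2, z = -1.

(∇×F)₁ = ∂F₃/∂y − ∂F₂/∂z = 12*y*z + 9*z^2
(∇×F)₂ = ∂F₁/∂z − ∂F₃/∂x = 2*x*z + 10*x
(∇×F)₃ = ∂F₂/∂x − ∂F₁/∂y = -1
∇×F = (12*y*z + 9*z^2, 2*x*z + 10*x, -1)
At (3, 2, -1): (-15, 24, -1).

(-15, 24, -1)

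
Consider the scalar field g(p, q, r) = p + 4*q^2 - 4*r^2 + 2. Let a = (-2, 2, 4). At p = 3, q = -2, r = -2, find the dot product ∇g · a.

30

∂g/∂p = 1
∂g/∂q = 8*q
∂g/∂r = -8*r
∇g at (3, -2, -2) = (1, -16, 16)
∇g · a = (1)(-2) + (-16)(2) + (16)(4) = 30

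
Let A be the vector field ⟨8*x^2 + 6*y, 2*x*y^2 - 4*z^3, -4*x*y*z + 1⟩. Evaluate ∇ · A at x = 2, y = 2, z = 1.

32

∂A₁/∂x = 16*x
∂A₂/∂y = 4*x*y
∂A₃/∂z = -4*x*y
∇·A = 16*x
At (2, 2, 1): 32.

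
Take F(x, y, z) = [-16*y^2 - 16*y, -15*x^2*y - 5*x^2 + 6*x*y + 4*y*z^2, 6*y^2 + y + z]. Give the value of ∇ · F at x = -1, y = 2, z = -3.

16

∂F₁/∂x = 0
∂F₂/∂y = -15*x^2 + 6*x + 4*z^2
∂F₃/∂z = 1
∇·F = -15*x^2 + 6*x + 4*z^2 + 1
At (-1, 2, -3): 16.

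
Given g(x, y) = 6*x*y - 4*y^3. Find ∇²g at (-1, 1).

-24

∂²g/∂x² = 0
∂²g/∂y² = -24*y
∇²g = -24*y
At (-1, 1): -24.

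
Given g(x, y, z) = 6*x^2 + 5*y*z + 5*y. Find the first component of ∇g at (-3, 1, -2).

(∇g)_1 = ∂g/∂x = 12*x
At (-3, 1, -2): -36.

-36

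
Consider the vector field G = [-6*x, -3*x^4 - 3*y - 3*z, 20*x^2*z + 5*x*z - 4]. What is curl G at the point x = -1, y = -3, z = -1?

(∇×G)₁ = ∂G₃/∂y − ∂G₂/∂z = 3
(∇×G)₂ = ∂G₁/∂z − ∂G₃/∂x = -40*x*z - 5*z
(∇×G)₃ = ∂G₂/∂x − ∂G₁/∂y = -12*x^3
∇×G = (3, -40*x*z - 5*z, -12*x^3)
At (-1, -3, -1): (3, -35, 12).

(3, -35, 12)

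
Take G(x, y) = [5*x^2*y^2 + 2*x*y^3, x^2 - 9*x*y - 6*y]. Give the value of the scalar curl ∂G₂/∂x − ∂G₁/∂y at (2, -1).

41

∂G₂/∂x = 2*x - 9*y
∂G₁/∂y = 10*x^2*y + 6*x*y^2
Scalar curl = -10*x^2*y - 6*x*y^2 + 2*x - 9*y
At (2, -1): 41.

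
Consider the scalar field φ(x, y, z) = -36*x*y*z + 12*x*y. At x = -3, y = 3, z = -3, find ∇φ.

(360, -360, 324)

∂φ/∂x = -36*y*z + 12*y
∂φ/∂y = -36*x*z + 12*x
∂φ/∂z = -36*x*y
∇φ = (-36*y*z + 12*y, -36*x*z + 12*x, -36*x*y)
At (-3, 3, -3): (360, -360, 324).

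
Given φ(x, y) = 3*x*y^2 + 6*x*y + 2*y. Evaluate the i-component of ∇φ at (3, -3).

9

(∇φ)_1 = ∂φ/∂x = 3*y^2 + 6*y
At (3, -3): 9.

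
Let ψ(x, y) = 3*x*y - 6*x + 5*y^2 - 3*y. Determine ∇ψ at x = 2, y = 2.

∂ψ/∂x = 3*y - 6
∂ψ/∂y = 3*x + 10*y - 3
∇ψ = (3*y - 6, 3*x + 10*y - 3)
At (2, 2): (0, 23).

(0, 23)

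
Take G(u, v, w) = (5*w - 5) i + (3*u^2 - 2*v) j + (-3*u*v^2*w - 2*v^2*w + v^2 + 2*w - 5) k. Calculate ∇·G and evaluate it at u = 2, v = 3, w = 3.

-72

∂G₁/∂u = 0
∂G₂/∂v = -2
∂G₃/∂w = -3*u*v^2 - 2*v^2 + 2
∇·G = -3*u*v^2 - 2*v^2
At (2, 3, 3): -72.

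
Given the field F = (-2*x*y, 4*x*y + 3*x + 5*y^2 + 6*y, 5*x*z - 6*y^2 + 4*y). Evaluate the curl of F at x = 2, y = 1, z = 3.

(-8, -15, 11)

(∇×F)₁ = ∂F₃/∂y − ∂F₂/∂z = -12*y + 4
(∇×F)₂ = ∂F₁/∂z − ∂F₃/∂x = -5*z
(∇×F)₃ = ∂F₂/∂x − ∂F₁/∂y = 2*x + 4*y + 3
∇×F = (-12*y + 4, -5*z, 2*x + 4*y + 3)
At (2, 1, 3): (-8, -15, 11).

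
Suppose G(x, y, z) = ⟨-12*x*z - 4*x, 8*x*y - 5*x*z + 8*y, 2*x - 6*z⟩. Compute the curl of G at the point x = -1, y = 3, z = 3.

(∇×G)₁ = ∂G₃/∂y − ∂G₂/∂z = 5*x
(∇×G)₂ = ∂G₁/∂z − ∂G₃/∂x = -12*x - 2
(∇×G)₃ = ∂G₂/∂x − ∂G₁/∂y = 8*y - 5*z
∇×G = (5*x, -12*x - 2, 8*y - 5*z)
At (-1, 3, 3): (-5, 10, 9).

(-5, 10, 9)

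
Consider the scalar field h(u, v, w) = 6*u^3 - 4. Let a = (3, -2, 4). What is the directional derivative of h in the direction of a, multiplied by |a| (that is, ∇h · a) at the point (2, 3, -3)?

216

∂h/∂u = 18*u^2
∂h/∂v = 0
∂h/∂w = 0
∇h at (2, 3, -3) = (72, 0, 0)
∇h · a = (72)(3) + (0)(-2) + (0)(4) = 216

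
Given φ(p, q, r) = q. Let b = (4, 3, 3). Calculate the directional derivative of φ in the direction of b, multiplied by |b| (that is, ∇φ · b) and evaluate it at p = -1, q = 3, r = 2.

∂φ/∂p = 0
∂φ/∂q = 1
∂φ/∂r = 0
∇φ at (-1, 3, 2) = (0, 1, 0)
∇φ · b = (0)(4) + (1)(3) + (0)(3) = 3

3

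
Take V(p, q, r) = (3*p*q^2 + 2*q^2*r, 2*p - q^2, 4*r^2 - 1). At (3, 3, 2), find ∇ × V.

(∇×V)₁ = ∂V₃/∂q − ∂V₂/∂r = 0
(∇×V)₂ = ∂V₁/∂r − ∂V₃/∂p = 2*q^2
(∇×V)₃ = ∂V₂/∂p − ∂V₁/∂q = -6*p*q - 4*q*r + 2
∇×V = (0, 2*q^2, -6*p*q - 4*q*r + 2)
At (3, 3, 2): (0, 18, -76).

(0, 18, -76)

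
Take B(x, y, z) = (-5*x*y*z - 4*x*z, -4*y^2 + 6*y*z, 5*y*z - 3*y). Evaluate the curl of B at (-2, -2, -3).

(∇×B)₁ = ∂B₃/∂y − ∂B₂/∂z = -6*y + 5*z - 3
(∇×B)₂ = ∂B₁/∂z − ∂B₃/∂x = -5*x*y - 4*x
(∇×B)₃ = ∂B₂/∂x − ∂B₁/∂y = 5*x*z
∇×B = (-6*y + 5*z - 3, -5*x*y - 4*x, 5*x*z)
At (-2, -2, -3): (-6, -12, 30).

(-6, -12, 30)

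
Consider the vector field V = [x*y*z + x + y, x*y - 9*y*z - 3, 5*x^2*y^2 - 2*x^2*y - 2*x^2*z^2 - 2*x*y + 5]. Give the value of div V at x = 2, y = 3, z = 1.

∂V₁/∂x = y*z + 1
∂V₂/∂y = x - 9*z
∂V₃/∂z = -4*x^2*z
∇·V = -4*x^2*z + x + y*z - 9*z + 1
At (2, 3, 1): -19.

-19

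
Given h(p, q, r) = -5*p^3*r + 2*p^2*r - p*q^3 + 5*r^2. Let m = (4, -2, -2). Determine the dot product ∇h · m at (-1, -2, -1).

90

∂h/∂p = -15*p^2*r + 4*p*r - q^3
∂h/∂q = -3*p*q^2
∂h/∂r = -5*p^3 + 2*p^2 + 10*r
∇h at (-1, -2, -1) = (27, 12, -3)
∇h · m = (27)(4) + (12)(-2) + (-3)(-2) = 90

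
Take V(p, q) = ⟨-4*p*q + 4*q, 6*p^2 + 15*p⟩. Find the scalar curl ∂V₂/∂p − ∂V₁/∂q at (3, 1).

59

∂V₂/∂p = 12*p + 15
∂V₁/∂q = -4*p + 4
Scalar curl = 16*p + 11
At (3, 1): 59.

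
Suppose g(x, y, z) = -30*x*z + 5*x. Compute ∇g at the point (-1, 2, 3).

(-85, 0, 30)

∂g/∂x = -30*z + 5
∂g/∂y = 0
∂g/∂z = -30*x
∇g = (-30*z + 5, 0, -30*x)
At (-1, 2, 3): (-85, 0, 30).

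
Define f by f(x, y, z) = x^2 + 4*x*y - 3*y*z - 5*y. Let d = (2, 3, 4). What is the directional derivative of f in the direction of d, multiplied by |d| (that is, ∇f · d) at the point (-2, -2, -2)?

∂f/∂x = 2*x + 4*y
∂f/∂y = 4*x - 3*z - 5
∂f/∂z = -3*y
∇f at (-2, -2, -2) = (-12, -7, 6)
∇f · d = (-12)(2) + (-7)(3) + (6)(4) = -21

-21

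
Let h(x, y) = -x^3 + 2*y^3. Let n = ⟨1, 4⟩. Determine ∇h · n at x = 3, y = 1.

-3

∂h/∂x = -3*x^2
∂h/∂y = 6*y^2
∇h at (3, 1) = (-27, 6)
∇h · n = (-27)(1) + (6)(4) = -3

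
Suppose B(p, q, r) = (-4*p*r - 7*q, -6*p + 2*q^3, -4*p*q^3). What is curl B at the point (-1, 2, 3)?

(48, 36, 1)

(∇×B)₁ = ∂B₃/∂q − ∂B₂/∂r = -12*p*q^2
(∇×B)₂ = ∂B₁/∂r − ∂B₃/∂p = -4*p + 4*q^3
(∇×B)₃ = ∂B₂/∂p − ∂B₁/∂q = 1
∇×B = (-12*p*q^2, -4*p + 4*q^3, 1)
At (-1, 2, 3): (48, 36, 1).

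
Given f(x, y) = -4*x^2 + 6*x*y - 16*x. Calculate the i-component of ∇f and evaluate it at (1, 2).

-12

(∇f)_1 = ∂f/∂x = -8*x + 6*y - 16
At (1, 2): -12.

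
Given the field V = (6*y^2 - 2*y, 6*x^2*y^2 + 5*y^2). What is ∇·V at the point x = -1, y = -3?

∂V₁/∂x = 0
∂V₂/∂y = 12*x^2*y + 10*y
∇·V = 12*x^2*y + 10*y
At (-1, -3): -66.

-66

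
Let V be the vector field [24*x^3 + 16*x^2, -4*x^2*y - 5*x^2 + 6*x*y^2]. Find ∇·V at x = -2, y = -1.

∂V₁/∂x = 72*x^2 + 32*x
∂V₂/∂y = -4*x^2 + 12*x*y
∇·V = 68*x^2 + 12*x*y + 32*x
At (-2, -1): 232.

232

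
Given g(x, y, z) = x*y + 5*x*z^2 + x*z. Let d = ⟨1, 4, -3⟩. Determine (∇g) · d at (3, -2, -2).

199

∂g/∂x = y + 5*z^2 + z
∂g/∂y = x
∂g/∂z = 10*x*z + x
∇g at (3, -2, -2) = (16, 3, -57)
∇g · d = (16)(1) + (3)(4) + (-57)(-3) = 199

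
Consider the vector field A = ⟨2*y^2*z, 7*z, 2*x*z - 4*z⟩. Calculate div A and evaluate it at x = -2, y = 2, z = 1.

∂A₁/∂x = 0
∂A₂/∂y = 0
∂A₃/∂z = 2*x - 4
∇·A = 2*x - 4
At (-2, 2, 1): -8.

-8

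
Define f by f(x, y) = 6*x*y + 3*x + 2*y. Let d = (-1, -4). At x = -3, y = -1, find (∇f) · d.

∂f/∂x = 6*y + 3
∂f/∂y = 6*x + 2
∇f at (-3, -1) = (-3, -16)
∇f · d = (-3)(-1) + (-16)(-4) = 67

67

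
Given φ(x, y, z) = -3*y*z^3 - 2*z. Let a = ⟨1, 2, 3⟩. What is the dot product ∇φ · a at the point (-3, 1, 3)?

∂φ/∂x = 0
∂φ/∂y = -3*z^3
∂φ/∂z = -9*y*z^2 - 2
∇φ at (-3, 1, 3) = (0, -81, -83)
∇φ · a = (0)(1) + (-81)(2) + (-83)(3) = -411

-411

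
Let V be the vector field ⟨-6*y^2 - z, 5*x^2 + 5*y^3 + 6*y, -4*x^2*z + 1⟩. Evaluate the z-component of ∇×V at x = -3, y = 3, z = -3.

(∇×V)_3 = ∂V₂/∂x − ∂V₁/∂y
= 10*x − (-12*y)
= 10*x + 12*y
At (-3, 3, -3): 6.

6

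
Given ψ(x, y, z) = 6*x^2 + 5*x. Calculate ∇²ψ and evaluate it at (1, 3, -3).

12

∂²ψ/∂x² = 12
∂²ψ/∂y² = 0
∂²ψ/∂z² = 0
∇²ψ = 12
At (1, 3, -3): 12.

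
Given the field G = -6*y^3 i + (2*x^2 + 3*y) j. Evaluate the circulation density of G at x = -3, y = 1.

∂G₂/∂x = 4*x
∂G₁/∂y = -18*y^2
Scalar curl = 4*x + 18*y^2
At (-3, 1): 6.

6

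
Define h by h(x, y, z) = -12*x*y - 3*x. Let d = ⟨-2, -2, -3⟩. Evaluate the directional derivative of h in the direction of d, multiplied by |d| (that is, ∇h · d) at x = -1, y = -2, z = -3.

∂h/∂x = -12*y - 3
∂h/∂y = -12*x
∂h/∂z = 0
∇h at (-1, -2, -3) = (21, 12, 0)
∇h · d = (21)(-2) + (12)(-2) + (0)(-3) = -66

-66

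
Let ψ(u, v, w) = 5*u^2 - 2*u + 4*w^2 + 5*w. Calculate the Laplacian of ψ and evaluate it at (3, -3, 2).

∂²ψ/∂u² = 10
∂²ψ/∂v² = 0
∂²ψ/∂w² = 8
∇²ψ = 18
At (3, -3, 2): 18.

18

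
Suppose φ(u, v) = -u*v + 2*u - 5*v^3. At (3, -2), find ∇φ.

(4, -63)

∂φ/∂u = -v + 2
∂φ/∂v = -u - 15*v^2
∇φ = (-v + 2, -u - 15*v^2)
At (3, -2): (4, -63).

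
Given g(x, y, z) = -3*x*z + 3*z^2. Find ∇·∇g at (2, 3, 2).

∂²g/∂x² = 0
∂²g/∂y² = 0
∂²g/∂z² = 6
∇²g = 6
At (2, 3, 2): 6.

6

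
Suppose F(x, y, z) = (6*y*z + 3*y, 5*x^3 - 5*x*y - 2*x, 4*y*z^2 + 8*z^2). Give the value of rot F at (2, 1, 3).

(36, 6, 32)

(∇×F)₁ = ∂F₃/∂y − ∂F₂/∂z = 4*z^2
(∇×F)₂ = ∂F₁/∂z − ∂F₃/∂x = 6*y
(∇×F)₃ = ∂F₂/∂x − ∂F₁/∂y = 15*x^2 - 5*y - 6*z - 5
∇×F = (4*z^2, 6*y, 15*x^2 - 5*y - 6*z - 5)
At (2, 1, 3): (36, 6, 32).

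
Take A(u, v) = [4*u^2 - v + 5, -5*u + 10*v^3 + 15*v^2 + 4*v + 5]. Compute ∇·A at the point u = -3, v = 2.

∂A₁/∂u = 8*u
∂A₂/∂v = 30*v^2 + 30*v + 4
∇·A = 8*u + 30*v^2 + 30*v + 4
At (-3, 2): 160.

160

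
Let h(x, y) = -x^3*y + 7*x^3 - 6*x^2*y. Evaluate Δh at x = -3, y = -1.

∂²h/∂x² = 6*(-x*y + 7*x - 2*y)
∂²h/∂y² = 0
∇²h = -6*x*y + 42*x - 12*y
At (-3, -1): -132.

-132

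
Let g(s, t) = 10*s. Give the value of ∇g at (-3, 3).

∂g/∂s = 10
∂g/∂t = 0
∇g = (10, 0)
At (-3, 3): (10, 0).

(10, 0)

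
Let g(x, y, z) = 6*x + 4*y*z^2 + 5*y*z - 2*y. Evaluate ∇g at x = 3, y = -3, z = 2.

∂g/∂x = 6
∂g/∂y = 4*z^2 + 5*z - 2
∂g/∂z = 8*y*z + 5*y
∇g = (6, 4*z^2 + 5*z - 2, 8*y*z + 5*y)
At (3, -3, 2): (6, 24, -63).

(6, 24, -63)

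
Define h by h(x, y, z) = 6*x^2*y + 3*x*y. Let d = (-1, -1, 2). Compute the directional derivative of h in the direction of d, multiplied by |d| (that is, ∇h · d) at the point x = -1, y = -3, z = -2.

∂h/∂x = 12*x*y + 3*y
∂h/∂y = 6*x^2 + 3*x
∂h/∂z = 0
∇h at (-1, -3, -2) = (27, 3, 0)
∇h · d = (27)(-1) + (3)(-1) + (0)(2) = -30

-30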